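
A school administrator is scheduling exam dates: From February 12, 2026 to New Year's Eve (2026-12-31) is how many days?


Start: February 12, 2026
End: December 31, 2026
Days left in February: 16
March: 31
April: 30
May: 31
June: 30
... plus remaining months
Sum of remaining months: 306
Total: 16 + 306 = 322

322


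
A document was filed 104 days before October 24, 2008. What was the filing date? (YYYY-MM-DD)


Start: 2008-10-24
Subtracting 104 days
Days already passed in October: 24
After going back through October: 80 more days to subtract
September 2008: 30 days, 50 remaining
August 2008: 31 days, 19 remaining
July 2008 has 31 days, need 19
Result: 2008-07-12

2008-07-12


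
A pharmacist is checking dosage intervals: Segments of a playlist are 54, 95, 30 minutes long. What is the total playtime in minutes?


Durations: 54, 95, 30
Running sum: 54
+ 95 = 149
+ 30 = 179
Total duration: 179 minutes
That is 2 hours and 59 minutes

179


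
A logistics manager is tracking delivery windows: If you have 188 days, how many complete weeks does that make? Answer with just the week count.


Total days: 188
Days per week: 7
Division: 188 / 7 = 26 remainder 6
Complete weeks: 26
Remaining days: 6

26


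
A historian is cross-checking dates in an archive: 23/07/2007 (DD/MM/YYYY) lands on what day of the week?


Date: 2007-07-23
January 1, 2007 is a Monday
Day of year: 204
Offset from Jan 1: 203 days
203 mod 7 = 0
Result: Monday

Monday


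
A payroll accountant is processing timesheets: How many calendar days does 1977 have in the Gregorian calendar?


Year: 1977
Check leap year rules:
Divisible by 4? No
1977 is not a leap year
Days: 365

365


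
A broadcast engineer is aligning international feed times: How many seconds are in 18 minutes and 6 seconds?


Minutes: 18
Extra seconds: 6
Seconds per minute: 60
Minutes to seconds: 18 x 60 = 1080
Total: 1080 + 6 = 1086

1086


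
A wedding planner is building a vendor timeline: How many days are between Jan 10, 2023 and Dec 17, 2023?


Start date: 2023-01-10
End date: 2023-12-17
Jan 2023: +22 days
Feb 2023: +28 days
Mar 2023: +31 days
... (9 more months)
Total: 341 days

341


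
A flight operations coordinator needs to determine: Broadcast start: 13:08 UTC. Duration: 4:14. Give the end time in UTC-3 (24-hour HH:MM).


Start: 13:08 in UTC
Step 1 - add duration:
  minutes: 8 + 14 = 22
  hours: 13 + 4 + 0 = 17
  end in UTC: 17:22
Step 2 - convert UTC -> UTC-3:
  offset difference: -3 - (0) = -3 hours
  17 + (-3) = 14 -> mod 24 = 14
Result: 14:22 in UTC-3

14:22


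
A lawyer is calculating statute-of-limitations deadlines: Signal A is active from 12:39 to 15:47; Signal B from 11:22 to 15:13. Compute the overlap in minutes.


Interval A: [759, 947] minutes from midnight
Interval B: [682, 913] minutes from midnight
Overlap start = max(759, 682) = 759
Overlap end = min(947, 913) = 913
Overlap = 913 - 759 = 154 minutes

154


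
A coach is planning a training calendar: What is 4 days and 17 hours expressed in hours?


Days: 4
Extra hours: 17
Hours per day: 24
Days to hours: 4 x 24 = 96
Total: 96 + 17 = 113

113


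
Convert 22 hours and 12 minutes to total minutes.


Hours: 22
Minutes: 12
Convert hours to minutes: 22 x 60 = 1320
Add remaining minutes: 1320 + 12 = 1332

1332


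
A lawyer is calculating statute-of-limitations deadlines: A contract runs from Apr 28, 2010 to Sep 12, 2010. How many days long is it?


Start date: 2010-04-28
End date: 2010-09-12
Apr 2010: +3 days
May 2010: +31 days
Jun 2010: +30 days
... (3 more months)
Total: 137 days

137


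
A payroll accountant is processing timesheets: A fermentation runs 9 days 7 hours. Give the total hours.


Days: 9
Extra hours: 7
Hours per day: 24
Days to hours: 9 x 24 = 216
Total: 216 + 7 = 223

223


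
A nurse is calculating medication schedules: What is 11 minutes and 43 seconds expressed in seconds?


Minutes: 11
Extra seconds: 43
Seconds per minute: 60
Minutes to seconds: 11 x 60 = 660
Total: 660 + 43 = 703

703


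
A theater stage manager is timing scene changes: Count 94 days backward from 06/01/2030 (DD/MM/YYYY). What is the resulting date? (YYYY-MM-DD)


Start: 2030-01-06
Subtracting 94 days
Days already passed in January: 6
After going back through January: 88 more days to subtract
December 2029: 31 days, 57 remaining
November 2029: 30 days, 27 remaining
October 2029 has 31 days, need 27
Result: 2029-10-04

2029-10-04


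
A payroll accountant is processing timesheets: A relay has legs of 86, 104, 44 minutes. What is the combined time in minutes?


Durations: 86, 104, 44
Running sum: 86
+ 104 = 190
+ 44 = 234
Total duration: 234 minutes
That is 3 hours and 54 minutes

234


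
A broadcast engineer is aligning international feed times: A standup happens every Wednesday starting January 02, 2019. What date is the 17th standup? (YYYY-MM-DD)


First occurrence: 2019-01-02 (occurrence 1)
Each occurrence is 7 days after the previous.
Occurrence 17 is 16 weeks after the first.
16 weeks = 112 days
2019-01-02 + 112 days = 2019-04-24

2019-04-24


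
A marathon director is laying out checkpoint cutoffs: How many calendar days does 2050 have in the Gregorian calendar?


Year: 2050
Check leap year rules:
Divisible by 4? No
2050 is not a leap year
Days: 365

365


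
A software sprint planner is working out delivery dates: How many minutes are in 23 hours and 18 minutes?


Hours: 23
Minutes: 18
Convert hours to minutes: 23 x 60 = 1380
Add remaining minutes: 1380 + 18 = 1398

1398


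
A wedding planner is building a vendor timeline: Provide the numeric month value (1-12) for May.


Calendar month order:
4. April
5. May <--
6. June
May is month number 5

5


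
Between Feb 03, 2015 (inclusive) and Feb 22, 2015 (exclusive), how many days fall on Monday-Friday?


Start: 2015-02-03 (Tuesday)
End (exclusive): 2015-02-22 (Sunday)
Total calendar days: 19
Full weeks: 19 // 7 = 2 -> 10 weekdays
Remaining 5 days starting on Tuesday:
  Tue(w), Wed(w), Thu(w), Fri(w), Sat(-) -> 4 weekdays
Total business days: 10 + 4 = 14

14


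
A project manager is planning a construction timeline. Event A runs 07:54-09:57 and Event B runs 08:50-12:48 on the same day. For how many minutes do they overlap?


Interval A: [474, 597] minutes from midnight
Interval B: [530, 768] minutes from midnight
Overlap start = max(474, 530) = 530
Overlap end = min(597, 768) = 597
Overlap = 597 - 530 = 67 minutes

67


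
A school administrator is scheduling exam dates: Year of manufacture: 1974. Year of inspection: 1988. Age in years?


Birth year: 1974
Current year: 1988
Age = current year - birth year
Age = 1988 - 1974 = 14

14


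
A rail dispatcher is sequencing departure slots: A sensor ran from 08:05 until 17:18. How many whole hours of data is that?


Start: 08:05
End: 17:18
Hour difference: 17 - 8 = 9 hours
Minute difference: 18 - 5 = 13 minutes
Total minutes: 553
Complete hours: 553 / 60 = 9 (remainder 13)

9


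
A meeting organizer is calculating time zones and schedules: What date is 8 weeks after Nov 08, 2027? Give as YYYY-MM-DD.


Start: 2027-11-08
Weeks to add: 8
Convert to days: 8 x 7 = 56 days
Add 56 days to 2027-11-08
Result: 2028-01-03

2028-01-03


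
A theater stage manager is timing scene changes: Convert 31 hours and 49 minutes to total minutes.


Hours: 31
Extra minutes: 49
Minutes per hour: 60
Hours to minutes: 31 x 60 = 1860
Total: 1860 + 49 = 1909

1909


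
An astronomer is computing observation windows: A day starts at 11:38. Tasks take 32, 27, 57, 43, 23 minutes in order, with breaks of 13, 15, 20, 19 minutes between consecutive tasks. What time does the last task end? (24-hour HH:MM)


Start: 11:38 = 698 min from midnight
  after task 1 (32 min): 12:10
  after break (13 min): 12:23
  after task 2 (27 min): 12:50
  after break (15 min): 13:05
  after task 3 (57 min): 14:02
  after break (20 min): 14:22
  after task 4 (43 min): 15:05
  after break (19 min): 15:24
  after task 5 (23 min): 15:47
Total elapsed: 249 minutes
End time: 15:47

15:47


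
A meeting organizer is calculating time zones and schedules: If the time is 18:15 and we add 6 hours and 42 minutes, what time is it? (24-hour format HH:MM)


Start time: 18:15
Adding: 6 hours 42 minutes
Minutes: 15 + 42 = 57
Hours: 18 + 6 + 0 = 24
Hour wraparound: 24 mod 24 = 0
Result: 00:57

00:57


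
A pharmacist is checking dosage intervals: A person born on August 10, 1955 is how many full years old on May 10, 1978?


Birth: 1955-08-10
Reference: 1978-05-10
Year difference: 1978 - 1955 = 23
Has birthday (08-10) occurred by 05-10? No
Birthday not yet reached this year -> subtract 1
Age in full years: 22

22


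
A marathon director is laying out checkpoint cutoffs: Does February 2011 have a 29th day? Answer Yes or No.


Year: 2011
Divisible by 4? 2011 / 4 = 502.75 -> No
Not divisible by 4, so NOT a leap year

No


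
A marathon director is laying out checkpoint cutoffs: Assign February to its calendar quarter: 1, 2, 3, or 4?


Month: February (month 2)
Q1: January-March (months 1-3)
Q2: April-June (months 4-6)
Q3: July-September (months 7-9)
Q4: October-December (months 10-12)
Month 2 falls in Q1

1


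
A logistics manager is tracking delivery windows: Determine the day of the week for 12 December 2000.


Date: 2000-12-12
January 1, 2000 is a Saturday
Day of year: 347
Offset from Jan 1: 346 days
346 mod 7 = 3
Result: Tuesday

Tuesday


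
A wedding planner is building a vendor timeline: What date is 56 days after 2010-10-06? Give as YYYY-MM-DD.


Start: 2010-10-06
Adding 56 days
Days remaining in October: 25
After October: 31 days still to add
November 2010: 30 days, 1 remaining
December 2010 has 31 days, need 1
Result: 2010-12-01

2010-12-01


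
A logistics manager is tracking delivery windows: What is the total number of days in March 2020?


Month: March
Year: 2020
March is a 31-day month
Total: 31 days

31


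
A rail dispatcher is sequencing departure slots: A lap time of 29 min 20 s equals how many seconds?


Minutes: 29
Seconds: 20
Convert minutes to seconds: 29 x 60 = 1740
Add remaining seconds: 1740 + 20 = 1760

1760


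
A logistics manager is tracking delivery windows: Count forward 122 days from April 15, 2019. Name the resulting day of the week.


Start: 2019-04-15 (Monday)
Step 1 - find target date: add 122 days
  2019-04-15 + 122 days = 2019-08-15
Step 2 - day of week:
  122 mod 7 = 3
  Monday + 3 days -> Thursday
Result: Thursday (2019-08-15)

Thursday


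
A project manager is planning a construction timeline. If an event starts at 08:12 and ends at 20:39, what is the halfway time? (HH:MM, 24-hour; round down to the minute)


Start time: 08:12 = 492 minutes from midnight
End time: 20:39 = 1239 minutes from midnight
Sum: 492 + 1239 = 1731
Midpoint: 1731 / 2 = 865 minutes
Convert: 865 / 60 = 14 hours, 25 minutes
Result: 14:25

14:25


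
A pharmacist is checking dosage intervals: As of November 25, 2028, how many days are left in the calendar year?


Start: November 25, 2028
End: December 31, 2028
Days left in November: 5
December: 31
Sum of remaining months: 31
Total: 5 + 31 = 36

36


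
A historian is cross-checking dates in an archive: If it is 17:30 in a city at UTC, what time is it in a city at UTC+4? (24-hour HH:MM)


Local time: 17:30 at UTC (offset 0h)
Target zone: UTC+4 (offset 4h)
Difference: 4 - (0) = 4 hours
Calculation: 17 + (4) = 21
Result: 21:30

21:30


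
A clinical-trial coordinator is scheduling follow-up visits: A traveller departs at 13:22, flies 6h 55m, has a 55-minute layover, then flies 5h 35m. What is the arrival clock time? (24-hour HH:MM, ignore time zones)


Depart: 13:22
Leg 1: +415 min -> 20:17
Layover: +55 min -> 21:12
Leg 2: +335 min -> 02:47
Total travel: 805 minutes = 13h 25m
Arrival: 02:47

02:47


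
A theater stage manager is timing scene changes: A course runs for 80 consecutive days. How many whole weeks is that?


Total days: 80
Days per week: 7
Division: 80 / 7 = 11 remainder 3
Complete weeks: 11
Remaining days: 3

11


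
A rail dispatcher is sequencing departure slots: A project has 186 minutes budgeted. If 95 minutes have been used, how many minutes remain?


Total budget: 186 minutes
Time used: 95 minutes
Remaining: 186 - 95 = 91 minutes
Percent used: 51.1%
Percent remaining: 48.9%

91


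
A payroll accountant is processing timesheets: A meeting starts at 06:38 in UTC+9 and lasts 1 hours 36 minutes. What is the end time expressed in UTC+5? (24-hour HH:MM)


Start: 06:38 in UTC+9
Step 1 - add duration:
  minutes: 38 + 36 = 74 (carry 1h)
  hours: 6 + 1 + 1 = 8
  end in UTC+9: 08:14
Step 2 - convert UTC+9 -> UTC+5:
  offset difference: 5 - (9) = -4 hours
  8 + (-4) = 4 -> mod 24 = 4
Result: 04:14 in UTC+5

04:14


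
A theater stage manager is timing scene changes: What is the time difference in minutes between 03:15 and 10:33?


Start time: 03:15 = 195 minutes from midnight
End time: 10:33 = 633 minutes from midnight
Difference: 633 - 195 = 438 minutes
That is 7 hours and 18 minutes

438


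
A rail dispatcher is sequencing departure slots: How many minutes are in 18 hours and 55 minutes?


Hours: 18
Extra minutes: 55
Minutes per hour: 60
Hours to minutes: 18 x 60 = 1080
Total: 1080 + 55 = 1135

1135


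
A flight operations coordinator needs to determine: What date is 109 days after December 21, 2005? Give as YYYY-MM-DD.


Start: 2005-12-21
Adding 109 days
Days remaining in December: 10
After December: 99 days still to add
January 2006: 31 days, 68 remaining
February 2006: 28 days, 40 remaining
March 2006: 31 days, 9 remaining
April 2006 has 30 days, need 9
Result: 2006-04-09

2006-04-09


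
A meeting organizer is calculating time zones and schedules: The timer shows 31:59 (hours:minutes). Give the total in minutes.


Hours: 31
Minutes: 59
Convert hours to minutes: 31 x 60 = 1860
Add remaining minutes: 1860 + 59 = 1919

1919


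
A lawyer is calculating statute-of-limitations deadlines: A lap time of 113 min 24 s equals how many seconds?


Minutes: 113
Seconds: 24
Convert minutes to seconds: 113 x 60 = 6780
Add remaining seconds: 6780 + 24 = 6804

6804


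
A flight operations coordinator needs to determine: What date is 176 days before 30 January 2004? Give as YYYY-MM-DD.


Start: 2004-01-30
Subtracting 176 days
Days already passed in January: 30
After going back through January: 146 more days to subtract
December 2003: 31 days, 115 remaining
November 2003: 30 days, 85 remaining
October 2003: 31 days, 54 remaining
September 2003: 30 days, 24 remaining
Result: 2003-08-07

2003-08-07


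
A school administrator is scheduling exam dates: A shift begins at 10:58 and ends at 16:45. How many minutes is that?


Start time: 10:58 = 658 minutes from midnight
End time: 16:45 = 1005 minutes from midnight
Difference: 1005 - 658 = 347 minutes
That is 5 hours and 47 minutes

347


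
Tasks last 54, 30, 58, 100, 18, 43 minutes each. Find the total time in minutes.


Durations: 54, 30, 58, 100, 18, 43
Running sum: 54
+ 30 = 84
+ 58 = 142
+ 100 = 242
+ 18 = 260
+ 43 = 303
Total duration: 303 minutes
That is 5 hours and 3 minutes

303


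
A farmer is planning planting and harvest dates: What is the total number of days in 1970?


Year: 1970
Check leap year rules:
Divisible by 4? No
1970 is not a leap year
Days: 365

365


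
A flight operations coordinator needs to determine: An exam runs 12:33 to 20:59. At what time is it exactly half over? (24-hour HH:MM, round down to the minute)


Start time: 12:33 = 753 minutes from midnight
End time: 20:59 = 1259 minutes from midnight
Sum: 753 + 1259 = 2012
Midpoint: 2012 / 2 = 1006 minutes
Convert: 1006 / 60 = 16 hours, 46 minutes
Result: 16:46

16:46


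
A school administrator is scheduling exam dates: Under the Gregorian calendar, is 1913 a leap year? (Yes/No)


Year: 1913
Divisible by 4? 1913 / 4 = 478.25 -> No
Not divisible by 4, so NOT a leap year

No


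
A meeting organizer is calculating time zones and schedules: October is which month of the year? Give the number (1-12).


Calendar month order:
9. September
10. October <--
11. November
October is month number 10

10


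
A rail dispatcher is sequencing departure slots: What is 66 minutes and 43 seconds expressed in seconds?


Minutes: 66
Extra seconds: 43
Seconds per minute: 60
Minutes to seconds: 66 x 60 = 3960
Total: 3960 + 43 = 4003

4003


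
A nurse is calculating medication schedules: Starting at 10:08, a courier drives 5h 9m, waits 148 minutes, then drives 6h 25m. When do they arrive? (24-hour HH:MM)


Depart: 10:08
Leg 1: +309 min -> 15:17
Layover: +148 min -> 17:45
Leg 2: +385 min -> 00:10
Total travel: 842 minutes = 14h 2m
Arrival: 00:10

00:10


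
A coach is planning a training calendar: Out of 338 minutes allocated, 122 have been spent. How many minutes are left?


Total budget: 338 minutes
Time used: 122 minutes
Remaining: 338 - 122 = 216 minutes
Percent used: 36.1%
Percent remaining: 63.9%

216


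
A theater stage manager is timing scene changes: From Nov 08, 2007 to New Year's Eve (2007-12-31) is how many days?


Start: November 08, 2007
End: December 31, 2007
Days left in November: 22
December: 31
Sum of remaining months: 31
Total: 22 + 31 = 53

53


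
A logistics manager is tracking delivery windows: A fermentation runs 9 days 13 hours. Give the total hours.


Days: 9
Extra hours: 13
Hours per day: 24
Days to hours: 9 x 24 = 216
Total: 216 + 13 = 229

229


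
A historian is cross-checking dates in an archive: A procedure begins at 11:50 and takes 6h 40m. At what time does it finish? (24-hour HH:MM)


Start time: 11:50
Adding: 6 hours 40 minutes
Minutes: 50 + 40 = 90
Minute overflow: 90 >= 60, so carry 1 hour, minutes = 30
Hours: 11 + 6 + 1 = 18
Result: 18:30

18:30


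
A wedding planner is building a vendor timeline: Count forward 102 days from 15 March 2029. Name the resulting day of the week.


Start: 2029-03-15 (Thursday)
Step 1 - find target date: add 102 days
  2029-03-15 + 102 days = 2029-06-25
Step 2 - day of week:
  102 mod 7 = 4
  Thursday + 4 days -> Monday
Result: Monday (2029-06-25)

Monday


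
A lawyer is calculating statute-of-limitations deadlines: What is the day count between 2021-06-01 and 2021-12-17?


Start date: 2021-06-01
End date: 2021-12-17
Jun 2021: +30 days
Jul 2021: +31 days
Aug 2021: +31 days
... (4 more months)
Total: 199 days

199


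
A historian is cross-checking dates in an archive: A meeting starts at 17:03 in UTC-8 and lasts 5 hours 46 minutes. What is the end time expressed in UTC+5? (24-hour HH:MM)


Start: 17:03 in UTC-8
Step 1 - add duration:
  minutes: 3 + 46 = 49
  hours: 17 + 5 + 0 = 22
  end in UTC-8: 22:49
Step 2 - convert UTC-8 -> UTC+5:
  offset difference: 5 - (-8) = 13 hours
  22 + (13) = 35 -> mod 24 = 11
Result: 11:49 in UTC+5

11:49


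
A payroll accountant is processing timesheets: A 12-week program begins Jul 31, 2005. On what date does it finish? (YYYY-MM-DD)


Start: 2005-07-31
Weeks to add: 12
Convert to days: 12 x 7 = 84 days
Add 84 days to 2005-07-31
Result: 2005-10-23

2005-10-23


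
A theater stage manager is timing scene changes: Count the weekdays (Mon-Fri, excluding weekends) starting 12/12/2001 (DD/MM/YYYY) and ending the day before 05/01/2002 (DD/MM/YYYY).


Start: 2001-12-12 (Wednesday)
End (exclusive): 2002-01-05 (Saturday)
Total calendar days: 24
Full weeks: 24 // 7 = 3 -> 15 weekdays
Remaining 3 days starting on Wednesday:
  Wed(w), Thu(w), Fri(w) -> 3 weekdays
Total business days: 15 + 3 = 18

18


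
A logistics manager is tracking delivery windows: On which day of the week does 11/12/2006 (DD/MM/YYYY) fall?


Date: 2006-12-11
January 1, 2006 is a Sunday
Day of year: 345
Offset from Jan 1: 344 days
344 mod 7 = 1
Result: Monday

Monday


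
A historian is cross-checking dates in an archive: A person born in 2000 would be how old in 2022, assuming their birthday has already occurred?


Birth year: 2000
Current year: 2022
Age = current year - birth year
Age = 2022 - 2000 = 22

22


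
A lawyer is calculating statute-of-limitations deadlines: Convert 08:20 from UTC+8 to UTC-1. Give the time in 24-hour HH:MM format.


Local time: 08:20 at UTC+8 (offset 8h)
Target zone: UTC-1 (offset -1h)
Difference: -1 - (8) = -9 hours
Calculation: 8 + (-9) = -1
Wraparound: (-1) mod 24 = 23
Result: 23:20

23:20


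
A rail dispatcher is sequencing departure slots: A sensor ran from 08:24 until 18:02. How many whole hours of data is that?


Start: 08:24
End: 18:02
Hour difference: 18 - 8 = 10 hours
Minute difference: 2 - 24 = -22 minutes
Total minutes: 578
Complete hours: 578 / 60 = 9 (remainder 38)

9


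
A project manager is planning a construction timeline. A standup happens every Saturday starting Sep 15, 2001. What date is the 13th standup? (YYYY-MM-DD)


First occurrence: 2001-09-15 (occurrence 1)
Each occurrence is 7 days after the previous.
Occurrence 13 is 12 weeks after the first.
12 weeks = 84 days
2001-09-15 + 84 days = 2001-12-08

2001-12-08


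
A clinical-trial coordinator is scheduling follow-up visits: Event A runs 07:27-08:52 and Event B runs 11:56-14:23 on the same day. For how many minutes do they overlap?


Interval A: [447, 532] minutes from midnight
Interval B: [716, 863] minutes from midnight
Overlap start = max(447, 716) = 716
Overlap end = min(532, 863) = 532
End <= start, so the intervals do not overlap: 0 minutes

0


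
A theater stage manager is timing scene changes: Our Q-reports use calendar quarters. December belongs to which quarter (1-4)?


Month: December (month 12)
Q1: January-March (months 1-3)
Q2: April-June (months 4-6)
Q3: July-September (months 7-9)
Q4: October-December (months 10-12)
Month 12 falls in Q4

4


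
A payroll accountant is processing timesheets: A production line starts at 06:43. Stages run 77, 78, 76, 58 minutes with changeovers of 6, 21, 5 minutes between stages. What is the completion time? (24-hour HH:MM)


Start: 06:43 = 403 min from midnight
  after task 1 (77 min): 08:00
  after break (6 min): 08:06
  after task 2 (78 min): 09:24
  after break (21 min): 09:45
  after task 3 (76 min): 11:01
  after break (5 min): 11:06
  after task 4 (58 min): 12:04
Total elapsed: 321 minutes
End time: 12:04

12:04


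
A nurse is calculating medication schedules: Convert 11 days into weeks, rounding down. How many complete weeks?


Total days: 11
Days per week: 7
Division: 11 / 7 = 1 remainder 4
Complete weeks: 1
Remaining days: 4

1


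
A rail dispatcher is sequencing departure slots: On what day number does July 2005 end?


Month: July
Year: 2005
July is a 31-day month
Total: 31 days

31


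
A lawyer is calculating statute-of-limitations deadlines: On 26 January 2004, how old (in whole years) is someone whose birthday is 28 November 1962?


Birth: 1962-11-28
Reference: 2004-01-26
Year difference: 2004 - 1962 = 42
Has birthday (11-28) occurred by 01-26? No
Birthday not yet reached this year -> subtract 1
Age in full years: 41

41


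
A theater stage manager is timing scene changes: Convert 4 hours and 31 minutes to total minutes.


Hours: 4
Extra minutes: 31
Minutes per hour: 60
Hours to minutes: 4 x 60 = 240
Total: 240 + 31 = 271

271


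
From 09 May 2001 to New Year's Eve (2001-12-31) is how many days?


Start: May 09, 2001
End: December 31, 2001
Days left in May: 22
June: 30
July: 31
August: 31
September: 30
... plus remaining months
Sum of remaining months: 214
Total: 22 + 214 = 236

236


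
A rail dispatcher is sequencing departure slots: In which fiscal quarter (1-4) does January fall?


Month: January (month 1)
Q1: January-March (months 1-3)
Q2: April-June (months 4-6)
Q3: July-September (months 7-9)
Q4: October-December (months 10-12)
Month 1 falls in Q1

1


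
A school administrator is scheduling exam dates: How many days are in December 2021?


Month: December
Year: 2021
December is a 31-day month
Total: 31 days

31


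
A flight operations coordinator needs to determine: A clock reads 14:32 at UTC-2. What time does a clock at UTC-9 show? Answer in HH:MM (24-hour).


Local time: 14:32 at UTC-2 (offset -2h)
Target zone: UTC-9 (offset -9h)
Difference: -9 - (-2) = -7 hours
Calculation: 14 + (-7) = 7
Result: 07:32

07:32


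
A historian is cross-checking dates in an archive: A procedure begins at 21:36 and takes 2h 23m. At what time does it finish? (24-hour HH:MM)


Start time: 21:36
Adding: 2 hours 23 minutes
Minutes: 36 + 23 = 59
Hours: 21 + 2 + 0 = 23
Result: 23:59

23:59


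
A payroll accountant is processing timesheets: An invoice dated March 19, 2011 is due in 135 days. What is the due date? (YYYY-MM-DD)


Start: 2011-03-19
Adding 135 days
Days remaining in March: 12
After March: 123 days still to add
April 2011: 30 days, 93 remaining
May 2011: 31 days, 62 remaining
June 2011: 30 days, 32 remaining
July 2011: 31 days, 1 remaining
Result: 2011-08-01

2011-08-01


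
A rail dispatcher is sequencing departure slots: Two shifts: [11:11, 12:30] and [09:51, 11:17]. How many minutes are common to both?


Interval A: [671, 750] minutes from midnight
Interval B: [591, 677] minutes from midnight
Overlap start = max(671, 591) = 671
Overlap end = min(750, 677) = 677
Overlap = 677 - 671 = 6 minutes

6


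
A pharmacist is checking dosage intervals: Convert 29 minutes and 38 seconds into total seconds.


Minutes: 29
Seconds: 38
Convert minutes to seconds: 29 x 60 = 1740
Add remaining seconds: 1740 + 38 = 1778

1778


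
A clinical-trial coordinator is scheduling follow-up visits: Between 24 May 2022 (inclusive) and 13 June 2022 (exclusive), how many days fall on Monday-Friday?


Start: 2022-05-24 (Tuesday)
End (exclusive): 2022-06-13 (Monday)
Total calendar days: 20
Full weeks: 20 // 7 = 2 -> 10 weekdays
Remaining 6 days starting on Tuesday:
  Tue(w), Wed(w), Thu(w), Fri(w), Sat(-), Sun(-) -> 4 weekdays
Total business days: 10 + 4 = 14

14


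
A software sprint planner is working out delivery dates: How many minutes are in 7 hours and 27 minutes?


Hours: 7
Minutes: 27
Convert hours to minutes: 7 x 60 = 420
Add remaining minutes: 420 + 27 = 447

447


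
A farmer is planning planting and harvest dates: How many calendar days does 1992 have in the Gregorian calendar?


Year: 1992
Check leap year rules:
Divisible by 4? Yes
Divisible by 100? No
1992 is a leap year
Days: 366

366


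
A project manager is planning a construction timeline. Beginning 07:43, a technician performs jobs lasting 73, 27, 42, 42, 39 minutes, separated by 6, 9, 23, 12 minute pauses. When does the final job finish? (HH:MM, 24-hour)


Start: 07:43 = 463 min from midnight
  after task 1 (73 min): 08:56
  after break (6 min): 09:02
  after task 2 (27 min): 09:29
  after break (9 min): 09:38
  after task 3 (42 min): 10:20
  after break (23 min): 10:43
  after task 4 (42 min): 11:25
  after break (12 min): 11:37
  after task 5 (39 min): 12:16
Total elapsed: 273 minutes
End time: 12:16

12:16


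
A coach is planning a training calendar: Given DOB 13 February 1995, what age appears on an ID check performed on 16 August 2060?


Birth: 1995-02-13
Reference: 2060-08-16
Year difference: 2060 - 1995 = 65
Has birthday (02-13) occurred by 08-16? Yes
Age in full years: 65

65


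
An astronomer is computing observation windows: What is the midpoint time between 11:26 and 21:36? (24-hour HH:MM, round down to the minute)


Start time: 11:26 = 686 minutes from midnight
End time: 21:36 = 1296 minutes from midnight
Sum: 686 + 1296 = 1982
Midpoint: 1982 / 2 = 991 minutes
Convert: 991 / 60 = 16 hours, 31 minutes
Result: 16:31

16:31


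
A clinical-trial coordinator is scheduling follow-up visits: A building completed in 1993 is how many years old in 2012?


Birth year: 1993
Current year: 2012
Age = current year - birth year
Age = 2012 - 1993 = 19

19


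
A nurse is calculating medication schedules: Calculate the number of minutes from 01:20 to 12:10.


Start time: 01:20 = 80 minutes from midnight
End time: 12:10 = 730 minutes from midnight
Difference: 730 - 80 = 650 minutes
That is 10 hours and 50 minutes

650


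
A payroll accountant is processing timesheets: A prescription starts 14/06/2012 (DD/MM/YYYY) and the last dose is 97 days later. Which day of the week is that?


Start: 2012-06-14 (Thursday)
Step 1 - find target date: add 97 days
  2012-06-14 + 97 days = 2012-09-19
Step 2 - day of week:
  97 mod 7 = 6
  Thursday + 6 days -> Wednesday
Result: Wednesday (2012-09-19)

Wednesday


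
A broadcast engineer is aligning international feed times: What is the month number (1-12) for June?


Calendar month order:
5. May
6. June <--
7. July
June is month number 6

6


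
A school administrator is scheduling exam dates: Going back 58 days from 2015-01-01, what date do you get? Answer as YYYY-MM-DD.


Start: 2015-01-01
Subtracting 58 days
Days already passed in January: 1
After going back through January: 57 more days to subtract
December 2014: 31 days, 26 remaining
November 2014 has 30 days, need 26
Result: 2014-11-04

2014-11-04


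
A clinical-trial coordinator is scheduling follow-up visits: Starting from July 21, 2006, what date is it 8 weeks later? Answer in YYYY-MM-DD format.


Start: 2006-07-21
Weeks to add: 8
Convert to days: 8 x 7 = 56 days
Add 56 days to 2006-07-21
Result: 2006-09-15

2006-09-15


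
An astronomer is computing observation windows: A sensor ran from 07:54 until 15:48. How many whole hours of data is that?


Start: 07:54
End: 15:48
Hour difference: 15 - 7 = 8 hours
Minute difference: 48 - 54 = -6 minutes
Total minutes: 474
Complete hours: 474 / 60 = 7 (remainder 54)

7


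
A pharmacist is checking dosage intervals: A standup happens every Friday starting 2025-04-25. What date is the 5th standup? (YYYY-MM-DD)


First occurrence: 2025-04-25 (occurrence 1)
Each occurrence is 7 days after the previous.
Occurrence 5 is 4 weeks after the first.
4 weeks = 28 days
2025-04-25 + 28 days = 2025-05-23

2025-05-23


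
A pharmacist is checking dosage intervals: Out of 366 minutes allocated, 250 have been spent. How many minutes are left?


Total budget: 366 minutes
Time used: 250 minutes
Remaining: 366 - 250 = 116 minutes
Percent used: 68.3%
Percent remaining: 31.7%

116


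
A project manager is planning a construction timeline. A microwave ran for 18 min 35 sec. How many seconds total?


Minutes: 18
Extra seconds: 35
Seconds per minute: 60
Minutes to seconds: 18 x 60 = 1080
Total: 1080 + 35 = 1115

1115


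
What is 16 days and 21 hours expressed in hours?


Days: 16
Extra hours: 21
Hours per day: 24
Days to hours: 16 x 24 = 384
Total: 384 + 21 = 405

405


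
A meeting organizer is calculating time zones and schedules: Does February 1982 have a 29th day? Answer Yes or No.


Year: 1982
Divisible by 4? 1982 / 4 = 495.5 -> No
Not divisible by 4, so NOT a leap year

No


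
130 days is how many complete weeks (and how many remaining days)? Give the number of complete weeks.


Total days: 130
Days per week: 7
Division: 130 / 7 = 18 remainder 4
Complete weeks: 18
Remaining days: 4

18


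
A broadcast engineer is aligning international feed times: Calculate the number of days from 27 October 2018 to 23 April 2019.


Start date: 2018-10-27
End date: 2019-04-23
Oct 2018: +5 days
Nov 2018: +30 days
Dec 2018: +31 days
... (4 more months)
Total: 178 days

178


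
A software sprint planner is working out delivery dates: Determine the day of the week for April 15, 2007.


Date: 2007-04-15
January 1, 2007 is a Monday
Day of year: 105
Offset from Jan 1: 104 days
104 mod 7 = 6
Result: Sunday

Sunday


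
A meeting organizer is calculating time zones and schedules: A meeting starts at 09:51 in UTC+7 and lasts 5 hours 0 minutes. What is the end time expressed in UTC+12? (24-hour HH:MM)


Start: 09:51 in UTC+7
Step 1 - add duration:
  minutes: 51 + 0 = 51
  hours: 9 + 5 + 0 = 14
  end in UTC+7: 14:51
Step 2 - convert UTC+7 -> UTC+12:
  offset difference: 12 - (7) = 5 hours
  14 + (5) = 19 -> mod 24 = 19
Result: 19:51 in UTC+12

19:51


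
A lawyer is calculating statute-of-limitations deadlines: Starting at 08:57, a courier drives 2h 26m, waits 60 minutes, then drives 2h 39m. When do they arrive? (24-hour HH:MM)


Depart: 08:57
Leg 1: +146 min -> 11:23
Layover: +60 min -> 12:23
Leg 2: +159 min -> 15:02
Total travel: 365 minutes = 6h 5m
Arrival: 15:02

15:02


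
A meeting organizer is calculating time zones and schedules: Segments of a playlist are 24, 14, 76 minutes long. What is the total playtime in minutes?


Durations: 24, 14, 76
Running sum: 24
+ 14 = 38
+ 76 = 114
Total duration: 114 minutes
That is 1 hours and 54 minutes

114


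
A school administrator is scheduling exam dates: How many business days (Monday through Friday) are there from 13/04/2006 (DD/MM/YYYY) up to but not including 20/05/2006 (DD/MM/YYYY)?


Start: 2006-04-13 (Thursday)
End (exclusive): 2006-05-20 (Saturday)
Total calendar days: 37
Full weeks: 37 // 7 = 5 -> 25 weekdays
Remaining 2 days starting on Thursday:
  Thu(w), Fri(w) -> 2 weekdays
Total business days: 25 + 2 = 27

27


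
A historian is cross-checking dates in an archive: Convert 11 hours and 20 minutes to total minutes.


Hours: 11
Extra minutes: 20
Minutes per hour: 60
Hours to minutes: 11 x 60 = 660
Total: 660 + 20 = 680

680


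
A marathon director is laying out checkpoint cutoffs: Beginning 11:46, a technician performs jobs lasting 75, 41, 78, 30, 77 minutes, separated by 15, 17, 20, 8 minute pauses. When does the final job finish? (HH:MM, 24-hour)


Start: 11:46 = 706 min from midnight
  after task 1 (75 min): 13:01
  after break (15 min): 13:16
  after task 2 (41 min): 13:57
  after break (17 min): 14:14
  after task 3 (78 min): 15:32
  after break (20 min): 15:52
  after task 4 (30 min): 16:22
  after break (8 min): 16:30
  after task 5 (77 min): 17:47
Total elapsed: 361 minutes
End time: 17:47

17:47


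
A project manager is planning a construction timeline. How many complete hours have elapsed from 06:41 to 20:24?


Start: 06:41
End: 20:24
Hour difference: 20 - 6 = 14 hours
Minute difference: 24 - 41 = -17 minutes
Total minutes: 823
Complete hours: 823 / 60 = 13 (remainder 43)

13


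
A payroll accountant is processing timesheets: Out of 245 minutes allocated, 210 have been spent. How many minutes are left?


Total budget: 245 minutes
Time used: 210 minutes
Remaining: 245 - 210 = 35 minutes
Percent used: 85.7%
Percent remaining: 14.3%

35


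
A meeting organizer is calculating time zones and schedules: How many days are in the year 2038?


Year: 2038
Check leap year rules:
Divisible by 4? No
2038 is not a leap year
Days: 365

365


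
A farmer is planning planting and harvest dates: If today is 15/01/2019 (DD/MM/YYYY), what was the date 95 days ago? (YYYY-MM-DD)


Start: 2019-01-15
Subtracting 95 days
Days already passed in January: 15
After going back through January: 80 more days to subtract
December 2018: 31 days, 49 remaining
November 2018: 30 days, 19 remaining
October 2018 has 31 days, need 19
Result: 2018-10-12

2018-10-12


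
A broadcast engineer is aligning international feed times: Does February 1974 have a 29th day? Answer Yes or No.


Year: 1974
Divisible by 4? 1974 / 4 = 493.5 -> No
Not divisible by 4, so NOT a leap year

No


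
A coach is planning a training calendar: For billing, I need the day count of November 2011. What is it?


Month: November
Year: 2011
November is a 30-day month
Total: 30 days

30


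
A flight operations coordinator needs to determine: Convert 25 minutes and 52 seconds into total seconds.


Minutes: 25
Seconds: 52
Convert minutes to seconds: 25 x 60 = 1500
Add remaining seconds: 1500 + 52 = 1552

1552


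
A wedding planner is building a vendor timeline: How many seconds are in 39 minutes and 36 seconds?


Minutes: 39
Extra seconds: 36
Seconds per minute: 60
Minutes to seconds: 39 x 60 = 2340
Total: 2340 + 36 = 2376

2376


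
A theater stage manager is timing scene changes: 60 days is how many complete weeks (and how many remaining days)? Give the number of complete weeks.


Total days: 60
Days per week: 7
Division: 60 / 7 = 8 remainder 4
Complete weeks: 8
Remaining days: 4

8


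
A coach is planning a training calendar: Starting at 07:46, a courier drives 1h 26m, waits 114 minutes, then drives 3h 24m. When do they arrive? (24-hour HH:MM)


Depart: 07:46
Leg 1: +86 min -> 09:12
Layover: +114 min -> 11:06
Leg 2: +204 min -> 14:30
Total travel: 404 minutes = 6h 44m
Arrival: 14:30

14:30


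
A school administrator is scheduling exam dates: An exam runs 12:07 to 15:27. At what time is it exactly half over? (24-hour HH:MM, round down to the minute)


Start time: 12:07 = 727 minutes from midnight
End time: 15:27 = 927 minutes from midnight
Sum: 727 + 927 = 1654
Midpoint: 1654 / 2 = 827 minutes
Convert: 827 / 60 = 13 hours, 47 minutes
Result: 13:47

13:47


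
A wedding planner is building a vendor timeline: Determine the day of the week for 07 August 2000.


Date: 2000-08-07
January 1, 2000 is a Saturday
Day of year: 220
Offset from Jan 1: 219 days
219 mod 7 = 2
Result: Monday

Monday


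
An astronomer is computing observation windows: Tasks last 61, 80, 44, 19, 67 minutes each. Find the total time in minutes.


Durations: 61, 80, 44, 19, 67
Running sum: 61
+ 80 = 141
+ 44 = 185
+ 19 = 204
+ 67 = 271
Total duration: 271 minutes
That is 4 hours and 31 minutes

271


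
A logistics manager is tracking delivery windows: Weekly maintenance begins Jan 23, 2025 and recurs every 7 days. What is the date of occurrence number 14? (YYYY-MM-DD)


First occurrence: 2025-01-23 (occurrence 1)
Each occurrence is 7 days after the previous.
Occurrence 14 is 13 weeks after the first.
13 weeks = 91 days
2025-01-23 + 91 days = 2025-04-24

2025-04-24


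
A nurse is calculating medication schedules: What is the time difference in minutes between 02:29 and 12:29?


Start time: 02:29 = 149 minutes from midnight
End time: 12:29 = 749 minutes from midnight
Difference: 749 - 149 = 600 minutes
That is 10 hours and 0 minutes

600


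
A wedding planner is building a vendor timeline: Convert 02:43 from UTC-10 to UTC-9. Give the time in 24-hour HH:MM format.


Local time: 02:43 at UTC-10 (offset -10h)
Target zone: UTC-9 (offset -9h)
Difference: -9 - (-10) = 1 hours
Calculation: 2 + (1) = 3
Result: 03:43

03:43


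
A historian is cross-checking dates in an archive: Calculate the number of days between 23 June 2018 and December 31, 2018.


Start: June 23, 2018
End: December 31, 2018
Days left in June: 7
July: 31
August: 31
September: 30
October: 31
... plus remaining months
Sum of remaining months: 184
Total: 7 + 184 = 191

191


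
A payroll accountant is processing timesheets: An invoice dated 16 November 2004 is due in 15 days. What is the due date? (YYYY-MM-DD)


Start: 2004-11-16
Adding 15 days
Days remaining in November: 14
After November: 1 days still to add
December 2004 has 31 days, need 1
Result: 2004-12-01

2004-12-01


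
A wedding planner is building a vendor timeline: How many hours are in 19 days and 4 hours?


Days: 19
Extra hours: 4
Hours per day: 24
Days to hours: 19 x 24 = 456
Total: 456 + 4 = 460

460


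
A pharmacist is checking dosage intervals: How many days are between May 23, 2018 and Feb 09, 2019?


Start date: 2018-05-23
End date: 2019-02-09
May 2018: +9 days
Jun 2018: +30 days
Jul 2018: +31 days
... (7 more months)
Total: 262 days

262


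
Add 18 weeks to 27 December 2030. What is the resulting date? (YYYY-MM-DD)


Start: 2030-12-27
Weeks to add: 18
Convert to days: 18 x 7 = 126 days
Add 126 days to 2030-12-27
Result: 2031-05-02

2031-05-02
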